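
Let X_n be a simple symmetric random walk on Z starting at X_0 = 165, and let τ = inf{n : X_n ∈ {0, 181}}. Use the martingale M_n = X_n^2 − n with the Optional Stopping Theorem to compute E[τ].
E[τ] = 2640

M_n = X_n^2 − n is a martingale (since E[X_{n+1}^2 | F_n] = X_n^2 + 1). By OST (τ has finite mean in a bounded region), E[M_τ] = E[M_0] = X_0^2 − 0 = 165^2 = 27225. Also E[M_τ] = E[X_τ^2] − E[τ]. The walk exits at 0 or 181, with P(hit 181 first) = 165/181, so E[X_τ^2] = 181^2 · 165/181 + 0 = 29865. Thus E[τ] = E[X_τ^2] − E[M_τ] = 29865 − 27225 = 2640 = 165(181 − 165) = 2640.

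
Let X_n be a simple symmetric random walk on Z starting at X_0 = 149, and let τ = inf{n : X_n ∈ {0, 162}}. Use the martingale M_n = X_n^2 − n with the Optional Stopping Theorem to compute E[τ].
E[τ] = 1937

M_n = X_n^2 − n is a martingale (since E[X_{n+1}^2 | F_n] = X_n^2 + 1). By OST (τ has finite mean in a bounded region), E[M_τ] = E[M_0] = X_0^2 − 0 = 149^2 = 22201. Also E[M_τ] = E[X_τ^2] − E[τ]. The walk exits at 0 or 162, with P(hit 162 first) = 149/162, so E[X_τ^2] = 162^2 · 149/162 + 0 = 24138. Thus E[τ] = E[X_τ^2] − E[M_τ] = 24138 − 22201 = 1937 = 149(162 − 149) = 1937.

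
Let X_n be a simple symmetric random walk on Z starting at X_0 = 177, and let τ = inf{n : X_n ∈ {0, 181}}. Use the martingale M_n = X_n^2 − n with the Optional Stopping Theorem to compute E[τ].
E[τ] = 708

M_n = X_n^2 − n is a martingale (since E[X_{n+1}^2 | F_n] = X_n^2 + 1). By OST (τ has finite mean in a bounded region), E[M_τ] = E[M_0] = X_0^2 − 0 = 177^2 = 31329. Also E[M_τ] = E[X_τ^2] − E[τ]. The walk exits at 0 or 181, with P(hit 181 first) = 177/181, so E[X_τ^2] = 181^2 · 177/181 + 0 = 32037. Thus E[τ] = E[X_τ^2] − E[M_τ] = 32037 − 31329 = 708 = 177(181 − 177) = 708.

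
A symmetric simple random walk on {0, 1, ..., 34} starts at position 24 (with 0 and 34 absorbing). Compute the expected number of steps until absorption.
E[τ | X_0 = 24] = 240

Let v_k = E[τ | X_0 = k]. Boundary: v_0 = v_34 = 0. Recurrence: v_k = 1 + (v_{k-1} + v_{k+1})/2 for 1 ≤ k ≤ 33. The particular solution to v_k − (v_{k-1} + v_{k+1})/2 = 1 is v_k = −k^2. Adding homogeneous solution A + B k and matching boundaries gives v_k = k (34 − k). Substituting k = 24: v_24 = 24 · 10 = 240.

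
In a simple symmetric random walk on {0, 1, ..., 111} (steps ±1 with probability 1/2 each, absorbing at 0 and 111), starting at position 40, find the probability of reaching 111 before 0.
P(hit 111 before 0) = 40/111

Let u_k = P(hit 111 before 0 | start at k). Then u_0 = 0, u_111 = 1, and u_k = u_{k-1}/2 + u_{k+1}/2 for 1 ≤ k ≤ 110. This harmonic recurrence is solved by u_k = k/111, giving u_40 = 40/111.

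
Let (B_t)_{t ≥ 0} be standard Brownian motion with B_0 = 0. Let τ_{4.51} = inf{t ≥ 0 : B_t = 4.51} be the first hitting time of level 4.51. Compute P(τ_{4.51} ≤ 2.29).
P(τ_{4.51} ≤ 2.29) = 2(1 − Φ(4.51/√2.29)) = 2(1 − Φ(2.9803)) ≈ 0.0029

By the reflection principle for standard BM, P(τ_b ≤ t) = 2 · P(B_t ≥ b). Since B_t ~ N(0, t), P(B_t ≥ 4.51) = 1 − Φ(4.51/√t) = 1 − Φ(4.51/√2.29) = 1 − Φ(2.9803) ≈ 0.00144. Doubling: P(τ_{4.51} ≤ 2.29) ≈ 2 · 0.00144 = 0.00288 ≈ 0.0029.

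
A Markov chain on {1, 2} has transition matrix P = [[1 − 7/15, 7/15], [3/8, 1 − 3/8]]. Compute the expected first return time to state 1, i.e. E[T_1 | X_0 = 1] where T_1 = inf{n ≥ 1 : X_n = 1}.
E[T_1 | X_0 = 1] = 1/π_1 = 101/45

For an irreducible recurrent Markov chain with stationary distribution π, E[T_i | X_0 = i] = 1/π_i (Kac's formula). Here π_1 = (3/8)/(7/15 + 3/8) = (3/8)/(101/120) = 45/101, so E[T_1 | X_0 = 1] = 1/π_1 = (7/15 + 3/8)/(3/8) = (101/120)/(3/8) = 101/45.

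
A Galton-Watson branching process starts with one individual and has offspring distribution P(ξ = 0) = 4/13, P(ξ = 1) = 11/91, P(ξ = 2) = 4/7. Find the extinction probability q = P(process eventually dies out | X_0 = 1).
q = 7/13

The pgf is f(s) = 4/13 + 11/91·s + 4/7·s². The extinction probability q is the smallest fixed point of f in [0, 1]. Setting s = f(s):
  4/7·s² + (11/91 − 1)·s + 4/13 = 0
  4/7·s² − (4/13 + 4/7)·s + 4/13 = 0
which factors as (s − 1)·(4/7·s − 4/13) = 0, giving roots s = 1 and s = (4/13)/(4/7) = 7/13.
Mean offspring μ = 11/91 + 2·4/7 = 115/91 > 1 (supercritical), so q < 1. The extinction probability is the smaller root: q = (4/13)/(4/7) = 7/13.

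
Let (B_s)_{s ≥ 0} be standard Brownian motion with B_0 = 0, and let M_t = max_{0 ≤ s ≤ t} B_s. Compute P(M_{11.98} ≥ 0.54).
P(M_{11.98} ≥ 0.54) = 2·P(B_{11.98} ≥ 0.54) = 2(1 − Φ(0.54/√11.98)) ≈ 0.8760

By the reflection principle for Brownian motion, P(M_t ≥ a) = 2 · P(B_t ≥ a) for a ≥ 0. Since B_t ~ N(0, t), P(B_t ≥ 0.54) = 1 − Φ(0.54/√t) = 1 − Φ(0.54/√11.98) = 1 − Φ(0.1560). So
  P(M_{11.98} ≥ 0.54) = 2(1 − Φ(0.1560)) ≈ 0.8760.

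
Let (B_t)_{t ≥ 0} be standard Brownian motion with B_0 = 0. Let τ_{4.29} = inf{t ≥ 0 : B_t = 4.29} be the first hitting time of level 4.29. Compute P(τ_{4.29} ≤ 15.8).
P(τ_{4.29} ≤ 15.8) = 2(1 − Φ(4.29/√15.8)) = 2(1 − Φ(1.0793)) ≈ 0.2805

By the reflection principle for standard BM, P(τ_b ≤ t) = 2 · P(B_t ≥ b). Since B_t ~ N(0, t), P(B_t ≥ 4.29) = 1 − Φ(4.29/√t) = 1 − Φ(4.29/√15.8) = 1 − Φ(1.0793) ≈ 0.14023. Doubling: P(τ_{4.29} ≤ 15.8) ≈ 2 · 0.14023 = 0.28046 ≈ 0.2805.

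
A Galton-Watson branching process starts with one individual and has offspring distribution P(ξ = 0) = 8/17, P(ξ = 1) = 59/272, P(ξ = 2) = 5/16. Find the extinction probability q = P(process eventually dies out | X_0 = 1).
q = 1

Mean offspring μ = 0·8/17 + 1·59/272 + 2·5/16 = 229/272 ≤ 1. For μ ≤ 1 with offspring not concentrated at 1, the Galton-Watson process goes extinct almost surely, so q = 1.
(Algebraic check: The pgf is f(s) = 8/17 + 59/272·s + 5/16·s². The extinction probability q is the smallest fixed point of f in [0, 1]. Setting s = f(s):
  5/16·s² + (59/272 − 1)·s + 8/17 = 0
  5/16·s² − (8/17 + 5/16)·s + 8/17 = 0
which factors as (s − 1)·(5/16·s − 8/17) = 0, giving roots s = 1 and s = (8/17)/(5/16) = 128/85. Since 128/85 ≥ 1, the smallest root in [0, 1] is s = 1.)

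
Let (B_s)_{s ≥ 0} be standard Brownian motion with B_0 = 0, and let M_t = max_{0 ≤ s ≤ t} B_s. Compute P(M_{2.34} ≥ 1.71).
P(M_{2.34} ≥ 1.71) = 2·P(B_{2.34} ≥ 1.71) = 2(1 − Φ(1.71/√2.34)) ≈ 0.2636

By the reflection principle for Brownian motion, P(M_t ≥ a) = 2 · P(B_t ≥ a) for a ≥ 0. Since B_t ~ N(0, t), P(B_t ≥ 1.71) = 1 − Φ(1.71/√t) = 1 − Φ(1.71/√2.34) = 1 − Φ(1.1179). So
  P(M_{2.34} ≥ 1.71) = 2(1 − Φ(1.1179)) ≈ 0.2636.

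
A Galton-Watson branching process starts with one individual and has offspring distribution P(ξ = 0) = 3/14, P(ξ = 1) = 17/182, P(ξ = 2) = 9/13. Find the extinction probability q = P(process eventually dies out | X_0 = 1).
q = 13/42

The pgf is f(s) = 3/14 + 17/182·s + 9/13·s². The extinction probability q is the smallest fixed point of f in [0, 1]. Setting s = f(s):
  9/13·s² + (17/182 − 1)·s + 3/14 = 0
  9/13·s² − (3/14 + 9/13)·s + 3/14 = 0
which factors as (s − 1)·(9/13·s − 3/14) = 0, giving roots s = 1 and s = (3/14)/(9/13) = 13/42.
Mean offspring μ = 17/182 + 2·9/13 = 269/182 > 1 (supercritical), so q < 1. The extinction probability is the smaller root: q = (3/14)/(9/13) = 13/42.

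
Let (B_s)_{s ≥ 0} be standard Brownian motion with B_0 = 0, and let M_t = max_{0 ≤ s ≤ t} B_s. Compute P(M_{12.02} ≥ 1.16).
P(M_{12.02} ≥ 1.16) = 2·P(B_{12.02} ≥ 1.16) = 2(1 − Φ(1.16/√12.02)) ≈ 0.7379

By the reflection principle for Brownian motion, P(M_t ≥ a) = 2 · P(B_t ≥ a) for a ≥ 0. Since B_t ~ N(0, t), P(B_t ≥ 1.16) = 1 − Φ(1.16/√t) = 1 − Φ(1.16/√12.02) = 1 − Φ(0.3346). So
  P(M_{12.02} ≥ 1.16) = 2(1 − Φ(0.3346)) ≈ 0.7379.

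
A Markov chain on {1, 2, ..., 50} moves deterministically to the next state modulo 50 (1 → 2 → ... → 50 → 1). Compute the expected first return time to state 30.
E[T_30 | X_0 = 30] = 50

The chain cycles deterministically, so starting at state 30 it returns in exactly 50 steps. Equivalently, the stationary distribution is uniform π_j = 1/50 for every state j, so by Kac's formula E[T_30] = 1/π_30 = 50.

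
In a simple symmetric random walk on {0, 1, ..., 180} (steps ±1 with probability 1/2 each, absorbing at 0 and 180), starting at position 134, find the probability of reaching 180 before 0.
P(hit 180 before 0) = 134/180 = 67/90

Let u_k = P(hit 180 before 0 | start at k). Then u_0 = 0, u_180 = 1, and u_k = u_{k-1}/2 + u_{k+1}/2 for 1 ≤ k ≤ 179. This harmonic recurrence is solved by u_k = k/180, giving u_134 = 134/180 = 67/90.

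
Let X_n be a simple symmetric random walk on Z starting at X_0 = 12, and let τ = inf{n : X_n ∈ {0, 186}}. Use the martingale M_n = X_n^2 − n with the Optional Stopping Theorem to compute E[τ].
E[τ] = 2088

M_n = X_n^2 − n is a martingale (since E[X_{n+1}^2 | F_n] = X_n^2 + 1). By OST (τ has finite mean in a bounded region), E[M_τ] = E[M_0] = X_0^2 − 0 = 12^2 = 144. Also E[M_τ] = E[X_τ^2] − E[τ]. The walk exits at 0 or 186, with P(hit 186 first) = 12/186, so E[X_τ^2] = 186^2 · 12/186 + 0 = 2232. Thus E[τ] = E[X_τ^2] − E[M_τ] = 2232 − 144 = 2088 = 12(186 − 12) = 2088.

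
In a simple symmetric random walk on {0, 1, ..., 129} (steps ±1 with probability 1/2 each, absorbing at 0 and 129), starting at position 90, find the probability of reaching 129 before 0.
P(hit 129 before 0) = 90/129 = 30/43

Let u_k = P(hit 129 before 0 | start at k). Then u_0 = 0, u_129 = 1, and u_k = u_{k-1}/2 + u_{k+1}/2 for 1 ≤ k ≤ 128. This harmonic recurrence is solved by u_k = k/129, giving u_90 = 90/129 = 30/43.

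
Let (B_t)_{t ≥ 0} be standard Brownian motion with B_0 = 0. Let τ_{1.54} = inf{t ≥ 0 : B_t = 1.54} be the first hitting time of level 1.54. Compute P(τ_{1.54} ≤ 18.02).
P(τ_{1.54} ≤ 18.02) = 2(1 − Φ(1.54/√18.02)) = 2(1 − Φ(0.3628)) ≈ 0.7168

By the reflection principle for standard BM, P(τ_b ≤ t) = 2 · P(B_t ≥ b). Since B_t ~ N(0, t), P(B_t ≥ 1.54) = 1 − Φ(1.54/√t) = 1 − Φ(1.54/√18.02) = 1 − Φ(0.3628) ≈ 0.35838. Doubling: P(τ_{1.54} ≤ 18.02) ≈ 2 · 0.35838 = 0.71676 ≈ 0.7168.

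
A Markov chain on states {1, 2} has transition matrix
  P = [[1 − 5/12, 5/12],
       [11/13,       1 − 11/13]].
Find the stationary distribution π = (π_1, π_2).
π_1 = 132/197, π_2 = 65/197

Solve πP = π with π_1 + π_2 = 1. From πP = π: π_1 · (1 − 5/12) + π_2 · 11/13 = π_1 ⇒ π_2 · 11/13 = π_1 · 5/12 ⇒ π_2/π_1 = (5/12)/(11/13) = 65/132. Together with π_1 + π_2 = 1:
  π_1 = (11/13)/(5/12 + 11/13) = (11/13)/(197/156) = 132/197,
  π_2 = (5/12)/(5/12 + 11/13) = (5/12)/(197/156) = 65/197.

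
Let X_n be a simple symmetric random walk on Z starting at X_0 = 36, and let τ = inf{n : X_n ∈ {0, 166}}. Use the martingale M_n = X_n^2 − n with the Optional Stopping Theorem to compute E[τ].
E[τ] = 4680

M_n = X_n^2 − n is a martingale (since E[X_{n+1}^2 | F_n] = X_n^2 + 1). By OST (τ has finite mean in a bounded region), E[M_τ] = E[M_0] = X_0^2 − 0 = 36^2 = 1296. Also E[M_τ] = E[X_τ^2] − E[τ]. The walk exits at 0 or 166, with P(hit 166 first) = 36/166, so E[X_τ^2] = 166^2 · 36/166 + 0 = 5976. Thus E[τ] = E[X_τ^2] − E[M_τ] = 5976 − 1296 = 4680 = 36(166 − 36) = 4680.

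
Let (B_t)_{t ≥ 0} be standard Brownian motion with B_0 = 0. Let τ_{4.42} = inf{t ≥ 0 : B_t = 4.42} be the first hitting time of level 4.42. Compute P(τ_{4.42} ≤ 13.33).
P(τ_{4.42} ≤ 13.33) = 2(1 − Φ(4.42/√13.33)) = 2(1 − Φ(1.2106)) ≈ 0.2260

By the reflection principle for standard BM, P(τ_b ≤ t) = 2 · P(B_t ≥ b). Since B_t ~ N(0, t), P(B_t ≥ 4.42) = 1 − Φ(4.42/√t) = 1 − Φ(4.42/√13.33) = 1 − Φ(1.2106) ≈ 0.11302. Doubling: P(τ_{4.42} ≤ 13.33) ≈ 2 · 0.11302 = 0.22604 ≈ 0.2260.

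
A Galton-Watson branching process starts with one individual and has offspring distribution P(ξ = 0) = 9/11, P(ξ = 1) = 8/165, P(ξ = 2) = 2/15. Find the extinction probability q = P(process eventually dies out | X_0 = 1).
q = 1

Mean offspring μ = 0·9/11 + 1·8/165 + 2·2/15 = 52/165 ≤ 1. For μ ≤ 1 with offspring not concentrated at 1, the Galton-Watson process goes extinct almost surely, so q = 1.
(Algebraic check: The pgf is f(s) = 9/11 + 8/165·s + 2/15·s². The extinction probability q is the smallest fixed point of f in [0, 1]. Setting s = f(s):
  2/15·s² + (8/165 − 1)·s + 9/11 = 0
  2/15·s² − (9/11 + 2/15)·s + 9/11 = 0
which factors as (s − 1)·(2/15·s − 9/11) = 0, giving roots s = 1 and s = (9/11)/(2/15) = 135/22. Since 135/22 ≥ 1, the smallest root in [0, 1] is s = 1.)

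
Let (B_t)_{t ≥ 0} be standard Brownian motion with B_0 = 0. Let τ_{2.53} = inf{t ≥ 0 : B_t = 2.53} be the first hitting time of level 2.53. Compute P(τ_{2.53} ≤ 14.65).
P(τ_{2.53} ≤ 14.65) = 2(1 − Φ(2.53/√14.65)) = 2(1 − Φ(0.6610)) ≈ 0.5086

By the reflection principle for standard BM, P(τ_b ≤ t) = 2 · P(B_t ≥ b). Since B_t ~ N(0, t), P(B_t ≥ 2.53) = 1 − Φ(2.53/√t) = 1 − Φ(2.53/√14.65) = 1 − Φ(0.6610) ≈ 0.25431. Doubling: P(τ_{2.53} ≤ 14.65) ≈ 2 · 0.25431 = 0.50862 ≈ 0.5086.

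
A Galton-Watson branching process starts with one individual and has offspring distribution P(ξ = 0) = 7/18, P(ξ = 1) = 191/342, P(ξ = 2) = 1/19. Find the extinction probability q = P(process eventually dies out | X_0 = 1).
q = 1

Mean offspring μ = 0·7/18 + 1·191/342 + 2·1/19 = 227/342 ≤ 1. For μ ≤ 1 with offspring not concentrated at 1, the Galton-Watson process goes extinct almost surely, so q = 1.
(Algebraic check: The pgf is f(s) = 7/18 + 191/342·s + 1/19·s². The extinction probability q is the smallest fixed point of f in [0, 1]. Setting s = f(s):
  1/19·s² + (191/342 − 1)·s + 7/18 = 0
  1/19·s² − (7/18 + 1/19)·s + 7/18 = 0
which factors as (s − 1)·(1/19·s − 7/18) = 0, giving roots s = 1 and s = (7/18)/(1/19) = 133/18. Since 133/18 ≥ 1, the smallest root in [0, 1] is s = 1.)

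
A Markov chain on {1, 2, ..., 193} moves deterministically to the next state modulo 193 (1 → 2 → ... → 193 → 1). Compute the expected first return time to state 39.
E[T_39 | X_0 = 39] = 193

The chain cycles deterministically, so starting at state 39 it returns in exactly 193 steps. Equivalently, the stationary distribution is uniform π_j = 1/193 for every state j, so by Kac's formula E[T_39] = 1/π_39 = 193.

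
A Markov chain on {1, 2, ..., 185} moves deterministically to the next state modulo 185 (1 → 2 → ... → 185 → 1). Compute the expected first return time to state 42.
E[T_42 | X_0 = 42] = 185

The chain cycles deterministically, so starting at state 42 it returns in exactly 185 steps. Equivalently, the stationary distribution is uniform π_j = 1/185 for every state j, so by Kac's formula E[T_42] = 1/π_42 = 185.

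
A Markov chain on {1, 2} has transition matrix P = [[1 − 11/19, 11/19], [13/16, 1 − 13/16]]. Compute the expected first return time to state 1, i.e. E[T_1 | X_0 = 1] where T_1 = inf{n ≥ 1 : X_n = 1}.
E[T_1 | X_0 = 1] = 1/π_1 = 423/247

For an irreducible recurrent Markov chain with stationary distribution π, E[T_i | X_0 = i] = 1/π_i (Kac's formula). Here π_1 = (13/16)/(11/19 + 13/16) = (13/16)/(423/304) = 247/423, so E[T_1 | X_0 = 1] = 1/π_1 = (11/19 + 13/16)/(13/16) = (423/304)/(13/16) = 423/247.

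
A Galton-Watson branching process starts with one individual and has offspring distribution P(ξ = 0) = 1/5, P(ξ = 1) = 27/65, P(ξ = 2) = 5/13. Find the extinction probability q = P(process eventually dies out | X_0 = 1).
q = 13/25

The pgf is f(s) = 1/5 + 27/65·s + 5/13·s². The extinction probability q is the smallest fixed point of f in [0, 1]. Setting s = f(s):
  5/13·s² + (27/65 − 1)·s + 1/5 = 0
  5/13·s² − (1/5 + 5/13)·s + 1/5 = 0
which factors as (s − 1)·(5/13·s − 1/5) = 0, giving roots s = 1 and s = (1/5)/(5/13) = 13/25.
Mean offspring μ = 27/65 + 2·5/13 = 77/65 > 1 (supercritical), so q < 1. The extinction probability is the smaller root: q = (1/5)/(5/13) = 13/25.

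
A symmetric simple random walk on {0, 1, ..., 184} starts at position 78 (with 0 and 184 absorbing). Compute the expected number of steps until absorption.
E[τ | X_0 = 78] = 8268

Let v_k = E[τ | X_0 = k]. Boundary: v_0 = v_184 = 0. Recurrence: v_k = 1 + (v_{k-1} + v_{k+1})/2 for 1 ≤ k ≤ 183. The particular solution to v_k − (v_{k-1} + v_{k+1})/2 = 1 is v_k = −k^2. Adding homogeneous solution A + B k and matching boundaries gives v_k = k (184 − k). Substituting k = 78: v_78 = 78 · 106 = 8268.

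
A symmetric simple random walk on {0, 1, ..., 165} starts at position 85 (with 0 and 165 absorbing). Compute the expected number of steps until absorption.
E[τ | X_0 = 85] = 6800

Let v_k = E[τ | X_0 = k]. Boundary: v_0 = v_165 = 0. Recurrence: v_k = 1 + (v_{k-1} + v_{k+1})/2 for 1 ≤ k ≤ 164. The particular solution to v_k − (v_{k-1} + v_{k+1})/2 = 1 is v_k = −k^2. Adding homogeneous solution A + B k and matching boundaries gives v_k = k (165 − k). Substituting k = 85: v_85 = 85 · 80 = 6800.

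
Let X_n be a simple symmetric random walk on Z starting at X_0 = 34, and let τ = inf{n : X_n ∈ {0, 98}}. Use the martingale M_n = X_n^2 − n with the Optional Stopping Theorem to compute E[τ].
E[τ] = 2176

M_n = X_n^2 − n is a martingale (since E[X_{n+1}^2 | F_n] = X_n^2 + 1). By OST (τ has finite mean in a bounded region), E[M_τ] = E[M_0] = X_0^2 − 0 = 34^2 = 1156. Also E[M_τ] = E[X_τ^2] − E[τ]. The walk exits at 0 or 98, with P(hit 98 first) = 34/98, so E[X_τ^2] = 98^2 · 34/98 + 0 = 3332. Thus E[τ] = E[X_τ^2] − E[M_τ] = 3332 − 1156 = 2176 = 34(98 − 34) = 2176.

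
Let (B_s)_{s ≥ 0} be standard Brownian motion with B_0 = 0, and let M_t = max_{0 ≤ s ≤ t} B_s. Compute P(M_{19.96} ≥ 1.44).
P(M_{19.96} ≥ 1.44) = 2·P(B_{19.96} ≥ 1.44) = 2(1 − Φ(1.44/√19.96)) ≈ 0.7472

By the reflection principle for Brownian motion, P(M_t ≥ a) = 2 · P(B_t ≥ a) for a ≥ 0. Since B_t ~ N(0, t), P(B_t ≥ 1.44) = 1 − Φ(1.44/√t) = 1 − Φ(1.44/√19.96) = 1 − Φ(0.3223). So
  P(M_{19.96} ≥ 1.44) = 2(1 − Φ(0.3223)) ≈ 0.7472.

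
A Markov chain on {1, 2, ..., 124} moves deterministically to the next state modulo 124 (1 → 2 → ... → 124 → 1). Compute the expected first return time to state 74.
E[T_74 | X_0 = 74] = 124

The chain cycles deterministically, so starting at state 74 it returns in exactly 124 steps. Equivalently, the stationary distribution is uniform π_j = 1/124 for every state j, so by Kac's formula E[T_74] = 1/π_74 = 124.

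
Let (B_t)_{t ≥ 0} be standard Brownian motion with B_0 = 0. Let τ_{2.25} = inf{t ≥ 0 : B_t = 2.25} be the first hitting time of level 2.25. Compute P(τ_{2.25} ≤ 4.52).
P(τ_{2.25} ≤ 4.52) = 2(1 − Φ(2.25/√4.52)) = 2(1 − Φ(1.0583)) ≈ 0.2899

By the reflection principle for standard BM, P(τ_b ≤ t) = 2 · P(B_t ≥ b). Since B_t ~ N(0, t), P(B_t ≥ 2.25) = 1 − Φ(2.25/√t) = 1 − Φ(2.25/√4.52) = 1 − Φ(1.0583) ≈ 0.14496. Doubling: P(τ_{2.25} ≤ 4.52) ≈ 2 · 0.14496 = 0.28992 ≈ 0.2899.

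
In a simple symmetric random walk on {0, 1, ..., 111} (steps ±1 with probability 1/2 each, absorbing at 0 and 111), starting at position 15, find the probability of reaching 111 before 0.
P(hit 111 before 0) = 15/111 = 5/37

Let u_k = P(hit 111 before 0 | start at k). Then u_0 = 0, u_111 = 1, and u_k = u_{k-1}/2 + u_{k+1}/2 for 1 ≤ k ≤ 110. This harmonic recurrence is solved by u_k = k/111, giving u_15 = 15/111 = 5/37.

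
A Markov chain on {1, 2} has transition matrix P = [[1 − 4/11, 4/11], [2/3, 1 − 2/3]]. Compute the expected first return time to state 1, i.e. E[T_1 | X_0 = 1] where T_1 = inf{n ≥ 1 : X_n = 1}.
E[T_1 | X_0 = 1] = 1/π_1 = 17/11

For an irreducible recurrent Markov chain with stationary distribution π, E[T_i | X_0 = i] = 1/π_i (Kac's formula). Here π_1 = (2/3)/(4/11 + 2/3) = (2/3)/(34/33) = 11/17, so E[T_1 | X_0 = 1] = 1/π_1 = (4/11 + 2/3)/(2/3) = (34/33)/(2/3) = 17/11.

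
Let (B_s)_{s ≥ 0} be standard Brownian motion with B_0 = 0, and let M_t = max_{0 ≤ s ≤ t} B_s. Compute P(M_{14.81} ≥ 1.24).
P(M_{14.81} ≥ 1.24) = 2·P(B_{14.81} ≥ 1.24) = 2(1 − Φ(1.24/√14.81)) ≈ 0.7473

By the reflection principle for Brownian motion, P(M_t ≥ a) = 2 · P(B_t ≥ a) for a ≥ 0. Since B_t ~ N(0, t), P(B_t ≥ 1.24) = 1 − Φ(1.24/√t) = 1 − Φ(1.24/√14.81) = 1 − Φ(0.3222). So
  P(M_{14.81} ≥ 1.24) = 2(1 − Φ(0.3222)) ≈ 0.7473.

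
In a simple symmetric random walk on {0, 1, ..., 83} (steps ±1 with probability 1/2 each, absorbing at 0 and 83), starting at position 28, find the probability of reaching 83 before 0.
P(hit 83 before 0) = 28/83

Let u_k = P(hit 83 before 0 | start at k). Then u_0 = 0, u_83 = 1, and u_k = u_{k-1}/2 + u_{k+1}/2 for 1 ≤ k ≤ 82. This harmonic recurrence is solved by u_k = k/83, giving u_28 = 28/83.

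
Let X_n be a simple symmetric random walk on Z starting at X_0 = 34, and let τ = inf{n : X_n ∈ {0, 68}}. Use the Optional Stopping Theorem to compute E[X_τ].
E[X_τ] = 34

X_n is a martingale and τ is a bounded-mean stopping time (indeed τ is finite a.s. with bounded expectation since the walk is in a bounded region). By the OST, E[X_τ] = E[X_0] = 34. Equivalently: E[X_τ] = 68 · P(hit 68 first) + 0 · P(hit 0 first) = 68 · (34/68) = 34.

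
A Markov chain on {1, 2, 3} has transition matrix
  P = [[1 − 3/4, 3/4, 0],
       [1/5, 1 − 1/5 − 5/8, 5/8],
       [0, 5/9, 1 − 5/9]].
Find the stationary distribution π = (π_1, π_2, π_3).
π = (32/287, 120/287, 135/287)

This is a birth-death chain on three states, which satisfies detailed balance: π_1 · P_{12} = π_2 · P_{21} and π_2 · P_{23} = π_3 · P_{32}.
From π_1 · 3/4 = π_2 · 1/5: π_2/π_1 = (3/4)/(1/5) = 15/4.
From π_2 · 5/8 = π_3 · 5/9: π_3/π_2 = (5/8)/(5/9) = 9/8.
Take π_1 proportional to 1; then unnormalized π = (1, 15/4, 135/32). Normalize by dividing by the sum 287/32:
  π = (32/287, 120/287, 135/287).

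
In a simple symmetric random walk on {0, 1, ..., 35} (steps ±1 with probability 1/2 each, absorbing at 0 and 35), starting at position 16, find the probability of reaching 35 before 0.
P(hit 35 before 0) = 16/35

Let u_k = P(hit 35 before 0 | start at k). Then u_0 = 0, u_35 = 1, and u_k = u_{k-1}/2 + u_{k+1}/2 for 1 ≤ k ≤ 34. This harmonic recurrence is solved by u_k = k/35, giving u_16 = 16/35.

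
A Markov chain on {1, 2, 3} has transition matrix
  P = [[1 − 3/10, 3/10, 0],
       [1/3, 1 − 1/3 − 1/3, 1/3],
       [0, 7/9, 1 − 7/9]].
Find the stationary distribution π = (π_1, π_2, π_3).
π = (7/16, 63/160, 27/160)

This is a birth-death chain on three states, which satisfies detailed balance: π_1 · P_{12} = π_2 · P_{21} and π_2 · P_{23} = π_3 · P_{32}.
From π_1 · 3/10 = π_2 · 1/3: π_2/π_1 = (3/10)/(1/3) = 9/10.
From π_2 · 1/3 = π_3 · 7/9: π_3/π_2 = (1/3)/(7/9) = 3/7.
Take π_1 proportional to 1; then unnormalized π = (1, 9/10, 27/70). Normalize by dividing by the sum 16/7:
  π = (7/16, 63/160, 27/160).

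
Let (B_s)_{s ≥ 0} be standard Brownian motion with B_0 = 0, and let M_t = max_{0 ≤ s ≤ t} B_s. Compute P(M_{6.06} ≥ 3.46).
P(M_{6.06} ≥ 3.46) = 2·P(B_{6.06} ≥ 3.46) = 2(1 − Φ(3.46/√6.06)) ≈ 0.1599

By the reflection principle for Brownian motion, P(M_t ≥ a) = 2 · P(B_t ≥ a) for a ≥ 0. Since B_t ~ N(0, t), P(B_t ≥ 3.46) = 1 − Φ(3.46/√t) = 1 − Φ(3.46/√6.06) = 1 − Φ(1.4055). So
  P(M_{6.06} ≥ 3.46) = 2(1 − Φ(1.4055)) ≈ 0.1599.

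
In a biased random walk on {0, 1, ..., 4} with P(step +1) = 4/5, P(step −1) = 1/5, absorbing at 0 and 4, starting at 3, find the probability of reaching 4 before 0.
P(hit 4 before 0) = (1 − (1/4)^3) / (1 − (1/4)^4) = 84/85

Let u_k denote P(reach 4 before 0 | start at k). Boundary: u_0 = 0, u_4 = 1. Recurrence: u_k = 4/5·u_{k+1} + 1/5·u_{k-1} for 1 ≤ k ≤ 3. Try u_k = A + B·r^k with r = q/p = (1/5)/(4/5) = 1/4. Substitution satisfies the recurrence; boundary conditions give:
  u_k = (1 − r^k) / (1 − r^N) = (1 − (1/4)^3) / (1 − (1/4)^4) = 84/85.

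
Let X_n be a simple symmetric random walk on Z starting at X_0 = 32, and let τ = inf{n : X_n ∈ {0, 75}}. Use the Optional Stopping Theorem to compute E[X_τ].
E[X_τ] = 32

X_n is a martingale and τ is a bounded-mean stopping time (indeed τ is finite a.s. with bounded expectation since the walk is in a bounded region). By the OST, E[X_τ] = E[X_0] = 32. Equivalently: E[X_τ] = 75 · P(hit 75 first) + 0 · P(hit 0 first) = 75 · (32/75) = 32.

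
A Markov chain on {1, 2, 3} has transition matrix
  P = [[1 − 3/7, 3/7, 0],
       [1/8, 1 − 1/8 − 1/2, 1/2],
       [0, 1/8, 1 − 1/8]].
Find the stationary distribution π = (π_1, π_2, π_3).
π = (7/127, 24/127, 96/127)

This is a birth-death chain on three states, which satisfies detailed balance: π_1 · P_{12} = π_2 · P_{21} and π_2 · P_{23} = π_3 · P_{32}.
From π_1 · 3/7 = π_2 · 1/8: π_2/π_1 = (3/7)/(1/8) = 24/7.
From π_2 · 1/2 = π_3 · 1/8: π_3/π_2 = (1/2)/(1/8) = 4.
Take π_1 proportional to 1; then unnormalized π = (1, 24/7, 96/7). Normalize by dividing by the sum 127/7:
  π = (7/127, 24/127, 96/127).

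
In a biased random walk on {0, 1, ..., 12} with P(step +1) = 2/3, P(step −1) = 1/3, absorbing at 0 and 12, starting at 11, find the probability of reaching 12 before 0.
P(hit 12 before 0) = (1 − (1/2)^11) / (1 − (1/2)^12) = 4094/4095

Let u_k denote P(reach 12 before 0 | start at k). Boundary: u_0 = 0, u_12 = 1. Recurrence: u_k = 2/3·u_{k+1} + 1/3·u_{k-1} for 1 ≤ k ≤ 11. Try u_k = A + B·r^k with r = q/p = (1/3)/(2/3) = 1/2. Substitution satisfies the recurrence; boundary conditions give:
  u_k = (1 − r^k) / (1 − r^N) = (1 − (1/2)^11) / (1 − (1/2)^12) = 4094/4095.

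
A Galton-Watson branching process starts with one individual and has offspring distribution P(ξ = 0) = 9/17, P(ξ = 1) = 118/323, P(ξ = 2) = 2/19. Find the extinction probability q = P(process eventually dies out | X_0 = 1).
q = 1

Mean offspring μ = 0·9/17 + 1·118/323 + 2·2/19 = 186/323 ≤ 1. For μ ≤ 1 with offspring not concentrated at 1, the Galton-Watson process goes extinct almost surely, so q = 1.
(Algebraic check: The pgf is f(s) = 9/17 + 118/323·s + 2/19·s². The extinction probability q is the smallest fixed point of f in [0, 1]. Setting s = f(s):
  2/19·s² + (118/323 − 1)·s + 9/17 = 0
  2/19·s² − (9/17 + 2/19)·s + 9/17 = 0
which factors as (s − 1)·(2/19·s − 9/17) = 0, giving roots s = 1 and s = (9/17)/(2/19) = 171/34. Since 171/34 ≥ 1, the smallest root in [0, 1] is s = 1.)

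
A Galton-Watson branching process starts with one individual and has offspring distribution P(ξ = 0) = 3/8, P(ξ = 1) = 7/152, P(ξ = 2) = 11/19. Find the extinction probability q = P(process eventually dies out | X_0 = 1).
q = 57/88

The pgf is f(s) = 3/8 + 7/152·s + 11/19·s². The extinction probability q is the smallest fixed point of f in [0, 1]. Setting s = f(s):
  11/19·s² + (7/152 − 1)·s + 3/8 = 0
  11/19·s² − (3/8 + 11/19)·s + 3/8 = 0
which factors as (s − 1)·(11/19·s − 3/8) = 0, giving roots s = 1 and s = (3/8)/(11/19) = 57/88.
Mean offspring μ = 7/152 + 2·11/19 = 183/152 > 1 (supercritical), so q < 1. The extinction probability is the smaller root: q = (3/8)/(11/19) = 57/88.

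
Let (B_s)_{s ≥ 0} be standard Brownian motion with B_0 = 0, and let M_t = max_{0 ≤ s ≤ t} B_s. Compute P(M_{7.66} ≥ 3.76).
P(M_{7.66} ≥ 3.76) = 2·P(B_{7.66} ≥ 3.76) = 2(1 − Φ(3.76/√7.66)) ≈ 0.1743

By the reflection principle for Brownian motion, P(M_t ≥ a) = 2 · P(B_t ≥ a) for a ≥ 0. Since B_t ~ N(0, t), P(B_t ≥ 3.76) = 1 − Φ(3.76/√t) = 1 − Φ(3.76/√7.66) = 1 − Φ(1.3585). So
  P(M_{7.66} ≥ 3.76) = 2(1 − Φ(1.3585)) ≈ 0.1743.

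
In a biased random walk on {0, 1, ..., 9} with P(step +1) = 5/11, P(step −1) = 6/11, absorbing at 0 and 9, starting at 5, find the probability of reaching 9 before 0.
P(hit 9 before 0) = (1 − (6/5)^5) / (1 − (6/5)^9) = 2906875/8124571

Let u_k denote P(reach 9 before 0 | start at k). Boundary: u_0 = 0, u_9 = 1. Recurrence: u_k = 5/11·u_{k+1} + 6/11·u_{k-1} for 1 ≤ k ≤ 8. Try u_k = A + B·r^k with r = q/p = (6/11)/(5/11) = 6/5. Substitution satisfies the recurrence; boundary conditions give:
  u_k = (1 − r^k) / (1 − r^N) = (1 − (6/5)^5) / (1 − (6/5)^9) = 2906875/8124571.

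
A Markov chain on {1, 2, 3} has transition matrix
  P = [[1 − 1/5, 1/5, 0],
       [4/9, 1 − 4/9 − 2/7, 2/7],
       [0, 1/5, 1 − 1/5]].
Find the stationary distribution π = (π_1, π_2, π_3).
π = (140/293, 63/293, 90/293)

This is a birth-death chain on three states, which satisfies detailed balance: π_1 · P_{12} = π_2 · P_{21} and π_2 · P_{23} = π_3 · P_{32}.
From π_1 · 1/5 = π_2 · 4/9: π_2/π_1 = (1/5)/(4/9) = 9/20.
From π_2 · 2/7 = π_3 · 1/5: π_3/π_2 = (2/7)/(1/5) = 10/7.
Take π_1 proportional to 1; then unnormalized π = (1, 9/20, 9/14). Normalize by dividing by the sum 293/140:
  π = (140/293, 63/293, 90/293).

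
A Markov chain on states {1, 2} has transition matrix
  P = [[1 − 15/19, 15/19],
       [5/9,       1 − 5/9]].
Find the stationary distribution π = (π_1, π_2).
π_1 = 19/46, π_2 = 27/46

Solve πP = π with π_1 + π_2 = 1. From πP = π: π_1 · (1 − 15/19) + π_2 · 5/9 = π_1 ⇒ π_2 · 5/9 = π_1 · 15/19 ⇒ π_2/π_1 = (15/19)/(5/9) = 27/19. Together with π_1 + π_2 = 1:
  π_1 = (5/9)/(15/19 + 5/9) = (5/9)/(230/171) = 19/46,
  π_2 = (15/19)/(15/19 + 5/9) = (15/19)/(230/171) = 27/46.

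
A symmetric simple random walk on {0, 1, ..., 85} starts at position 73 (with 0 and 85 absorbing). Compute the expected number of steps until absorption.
E[τ | X_0 = 73] = 876

Let v_k = E[τ | X_0 = k]. Boundary: v_0 = v_85 = 0. Recurrence: v_k = 1 + (v_{k-1} + v_{k+1})/2 for 1 ≤ k ≤ 84. The particular solution to v_k − (v_{k-1} + v_{k+1})/2 = 1 is v_k = −k^2. Adding homogeneous solution A + B k and matching boundaries gives v_k = k (85 − k). Substituting k = 73: v_73 = 73 · 12 = 876.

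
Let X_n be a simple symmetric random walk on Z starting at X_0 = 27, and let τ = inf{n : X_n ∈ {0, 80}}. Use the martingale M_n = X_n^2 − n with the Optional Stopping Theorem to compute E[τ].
E[τ] = 1431

M_n = X_n^2 − n is a martingale (since E[X_{n+1}^2 | F_n] = X_n^2 + 1). By OST (τ has finite mean in a bounded region), E[M_τ] = E[M_0] = X_0^2 − 0 = 27^2 = 729. Also E[M_τ] = E[X_τ^2] − E[τ]. The walk exits at 0 or 80, with P(hit 80 first) = 27/80, so E[X_τ^2] = 80^2 · 27/80 + 0 = 2160. Thus E[τ] = E[X_τ^2] − E[M_τ] = 2160 − 729 = 1431 = 27(80 − 27) = 1431.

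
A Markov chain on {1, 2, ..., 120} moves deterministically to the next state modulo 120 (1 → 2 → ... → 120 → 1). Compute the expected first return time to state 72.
E[T_72 | X_0 = 72] = 120

The chain cycles deterministically, so starting at state 72 it returns in exactly 120 steps. Equivalently, the stationary distribution is uniform π_j = 1/120 for every state j, so by Kac's formula E[T_72] = 1/π_72 = 120.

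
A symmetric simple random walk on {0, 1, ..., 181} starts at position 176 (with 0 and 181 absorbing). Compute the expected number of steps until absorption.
E[τ | X_0 = 176] = 880

Let v_k = E[τ | X_0 = k]. Boundary: v_0 = v_181 = 0. Recurrence: v_k = 1 + (v_{k-1} + v_{k+1})/2 for 1 ≤ k ≤ 180. The particular solution to v_k − (v_{k-1} + v_{k+1})/2 = 1 is v_k = −k^2. Adding homogeneous solution A + B k and matching boundaries gives v_k = k (181 − k). Substituting k = 176: v_176 = 176 · 5 = 880.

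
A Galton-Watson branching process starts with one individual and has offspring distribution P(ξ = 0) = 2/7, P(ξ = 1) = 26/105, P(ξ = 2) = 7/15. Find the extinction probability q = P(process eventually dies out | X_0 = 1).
q = 30/49

The pgf is f(s) = 2/7 + 26/105·s + 7/15·s². The extinction probability q is the smallest fixed point of f in [0, 1]. Setting s = f(s):
  7/15·s² + (26/105 − 1)·s + 2/7 = 0
  7/15·s² − (2/7 + 7/15)·s + 2/7 = 0
which factors as (s − 1)·(7/15·s − 2/7) = 0, giving roots s = 1 and s = (2/7)/(7/15) = 30/49.
Mean offspring μ = 26/105 + 2·7/15 = 124/105 > 1 (supercritical), so q < 1. The extinction probability is the smaller root: q = (2/7)/(7/15) = 30/49.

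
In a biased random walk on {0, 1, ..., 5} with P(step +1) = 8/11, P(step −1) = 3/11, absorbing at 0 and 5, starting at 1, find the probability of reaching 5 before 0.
P(hit 5 before 0) = (1 − (3/8)^1) / (1 − (3/8)^5) = 4096/6505

Let u_k denote P(reach 5 before 0 | start at k). Boundary: u_0 = 0, u_5 = 1. Recurrence: u_k = 8/11·u_{k+1} + 3/11·u_{k-1} for 1 ≤ k ≤ 4. Try u_k = A + B·r^k with r = q/p = (3/11)/(8/11) = 3/8. Substitution satisfies the recurrence; boundary conditions give:
  u_k = (1 − r^k) / (1 − r^N) = (1 − (3/8)^1) / (1 − (3/8)^5) = 4096/6505.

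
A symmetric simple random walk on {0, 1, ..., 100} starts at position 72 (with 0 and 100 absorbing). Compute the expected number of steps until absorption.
E[τ | X_0 = 72] = 2016

Let v_k = E[τ | X_0 = k]. Boundary: v_0 = v_100 = 0. Recurrence: v_k = 1 + (v_{k-1} + v_{k+1})/2 for 1 ≤ k ≤ 99. The particular solution to v_k − (v_{k-1} + v_{k+1})/2 = 1 is v_k = −k^2. Adding homogeneous solution A + B k and matching boundaries gives v_k = k (100 − k). Substituting k = 72: v_72 = 72 · 28 = 2016.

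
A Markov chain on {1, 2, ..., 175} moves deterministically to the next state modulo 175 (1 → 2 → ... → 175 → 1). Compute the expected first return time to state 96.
E[T_96 | X_0 = 96] = 175

The chain cycles deterministically, so starting at state 96 it returns in exactly 175 steps. Equivalently, the stationary distribution is uniform π_j = 1/175 for every state j, so by Kac's formula E[T_96] = 1/π_96 = 175.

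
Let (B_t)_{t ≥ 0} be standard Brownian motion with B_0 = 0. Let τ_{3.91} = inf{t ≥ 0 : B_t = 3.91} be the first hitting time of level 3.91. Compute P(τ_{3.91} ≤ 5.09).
P(τ_{3.91} ≤ 5.09) = 2(1 − Φ(3.91/√5.09)) = 2(1 − Φ(1.7331)) ≈ 0.0831

By the reflection principle for standard BM, P(τ_b ≤ t) = 2 · P(B_t ≥ b). Since B_t ~ N(0, t), P(B_t ≥ 3.91) = 1 − Φ(3.91/√t) = 1 − Φ(3.91/√5.09) = 1 − Φ(1.7331) ≈ 0.04154. Doubling: P(τ_{3.91} ≤ 5.09) ≈ 2 · 0.04154 = 0.08308 ≈ 0.0831.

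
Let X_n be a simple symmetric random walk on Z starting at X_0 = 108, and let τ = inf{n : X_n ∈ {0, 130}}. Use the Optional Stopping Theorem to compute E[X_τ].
E[X_τ] = 108

X_n is a martingale and τ is a bounded-mean stopping time (indeed τ is finite a.s. with bounded expectation since the walk is in a bounded region). By the OST, E[X_τ] = E[X_0] = 108. Equivalently: E[X_τ] = 130 · P(hit 130 first) + 0 · P(hit 0 first) = 130 · (108/130) = 108.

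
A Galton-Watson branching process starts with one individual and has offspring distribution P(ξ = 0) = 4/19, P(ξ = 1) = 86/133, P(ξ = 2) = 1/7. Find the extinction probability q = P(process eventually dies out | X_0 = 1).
q = 1

Mean offspring μ = 0·4/19 + 1·86/133 + 2·1/7 = 124/133 ≤ 1. For μ ≤ 1 with offspring not concentrated at 1, the Galton-Watson process goes extinct almost surely, so q = 1.
(Algebraic check: The pgf is f(s) = 4/19 + 86/133·s + 1/7·s². The extinction probability q is the smallest fixed point of f in [0, 1]. Setting s = f(s):
  1/7·s² + (86/133 − 1)·s + 4/19 = 0
  1/7·s² − (4/19 + 1/7)·s + 4/19 = 0
which factors as (s − 1)·(1/7·s − 4/19) = 0, giving roots s = 1 and s = (4/19)/(1/7) = 28/19. Since 28/19 ≥ 1, the smallest root in [0, 1] is s = 1.)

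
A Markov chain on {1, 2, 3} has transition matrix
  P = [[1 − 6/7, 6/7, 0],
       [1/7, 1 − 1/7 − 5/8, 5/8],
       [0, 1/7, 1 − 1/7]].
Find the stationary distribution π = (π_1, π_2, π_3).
π = (4/133, 24/133, 15/19)

This is a birth-death chain on three states, which satisfies detailed balance: π_1 · P_{12} = π_2 · P_{21} and π_2 · P_{23} = π_3 · P_{32}.
From π_1 · 6/7 = π_2 · 1/7: π_2/π_1 = (6/7)/(1/7) = 6.
From π_2 · 5/8 = π_3 · 1/7: π_3/π_2 = (5/8)/(1/7) = 35/8.
Take π_1 proportional to 1; then unnormalized π = (1, 6, 105/4). Normalize by dividing by the sum 133/4:
  π = (4/133, 24/133, 15/19).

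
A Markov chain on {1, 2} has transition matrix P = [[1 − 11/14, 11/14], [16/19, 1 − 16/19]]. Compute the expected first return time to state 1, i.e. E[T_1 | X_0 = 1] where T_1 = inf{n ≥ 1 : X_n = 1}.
E[T_1 | X_0 = 1] = 1/π_1 = 433/224

For an irreducible recurrent Markov chain with stationary distribution π, E[T_i | X_0 = i] = 1/π_i (Kac's formula). Here π_1 = (16/19)/(11/14 + 16/19) = (16/19)/(433/266) = 224/433, so E[T_1 | X_0 = 1] = 1/π_1 = (11/14 + 16/19)/(16/19) = (433/266)/(16/19) = 433/224.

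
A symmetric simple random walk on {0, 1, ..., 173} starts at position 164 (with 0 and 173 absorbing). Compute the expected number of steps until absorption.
E[τ | X_0 = 164] = 1476

Let v_k = E[τ | X_0 = k]. Boundary: v_0 = v_173 = 0. Recurrence: v_k = 1 + (v_{k-1} + v_{k+1})/2 for 1 ≤ k ≤ 172. The particular solution to v_k − (v_{k-1} + v_{k+1})/2 = 1 is v_k = −k^2. Adding homogeneous solution A + B k and matching boundaries gives v_k = k (173 − k). Substituting k = 164: v_164 = 164 · 9 = 1476.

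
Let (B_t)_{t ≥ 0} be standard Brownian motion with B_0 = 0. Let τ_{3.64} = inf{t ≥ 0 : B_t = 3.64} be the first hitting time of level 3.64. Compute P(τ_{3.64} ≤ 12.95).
P(τ_{3.64} ≤ 12.95) = 2(1 − Φ(3.64/√12.95)) = 2(1 − Φ(1.0115)) ≈ 0.3118

By the reflection principle for standard BM, P(τ_b ≤ t) = 2 · P(B_t ≥ b). Since B_t ~ N(0, t), P(B_t ≥ 3.64) = 1 − Φ(3.64/√t) = 1 − Φ(3.64/√12.95) = 1 − Φ(1.0115) ≈ 0.15589. Doubling: P(τ_{3.64} ≤ 12.95) ≈ 2 · 0.15589 = 0.31178 ≈ 0.3118.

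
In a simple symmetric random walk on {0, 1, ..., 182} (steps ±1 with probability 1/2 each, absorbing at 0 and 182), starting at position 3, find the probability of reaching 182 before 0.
P(hit 182 before 0) = 3/182

Let u_k = P(hit 182 before 0 | start at k). Then u_0 = 0, u_182 = 1, and u_k = u_{k-1}/2 + u_{k+1}/2 for 1 ≤ k ≤ 181. This harmonic recurrence is solved by u_k = k/182, giving u_3 = 3/182.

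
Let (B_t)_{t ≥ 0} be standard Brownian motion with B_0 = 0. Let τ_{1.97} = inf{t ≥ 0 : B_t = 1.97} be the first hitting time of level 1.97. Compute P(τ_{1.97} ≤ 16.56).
P(τ_{1.97} ≤ 16.56) = 2(1 − Φ(1.97/√16.56)) = 2(1 − Φ(0.4841)) ≈ 0.6283

By the reflection principle for standard BM, P(τ_b ≤ t) = 2 · P(B_t ≥ b). Since B_t ~ N(0, t), P(B_t ≥ 1.97) = 1 − Φ(1.97/√t) = 1 − Φ(1.97/√16.56) = 1 − Φ(0.4841) ≈ 0.31416. Doubling: P(τ_{1.97} ≤ 16.56) ≈ 2 · 0.31416 = 0.62832 ≈ 0.6283.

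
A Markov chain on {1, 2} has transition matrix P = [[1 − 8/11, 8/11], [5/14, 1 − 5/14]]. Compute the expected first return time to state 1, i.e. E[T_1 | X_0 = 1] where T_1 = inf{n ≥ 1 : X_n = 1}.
E[T_1 | X_0 = 1] = 1/π_1 = 167/55

For an irreducible recurrent Markov chain with stationary distribution π, E[T_i | X_0 = i] = 1/π_i (Kac's formula). Here π_1 = (5/14)/(8/11 + 5/14) = (5/14)/(167/154) = 55/167, so E[T_1 | X_0 = 1] = 1/π_1 = (8/11 + 5/14)/(5/14) = (167/154)/(5/14) = 167/55.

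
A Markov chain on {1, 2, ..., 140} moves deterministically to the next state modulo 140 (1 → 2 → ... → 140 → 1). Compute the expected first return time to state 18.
E[T_18 | X_0 = 18] = 140

The chain cycles deterministically, so starting at state 18 it returns in exactly 140 steps. Equivalently, the stationary distribution is uniform π_j = 1/140 for every state j, so by Kac's formula E[T_18] = 1/π_18 = 140.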